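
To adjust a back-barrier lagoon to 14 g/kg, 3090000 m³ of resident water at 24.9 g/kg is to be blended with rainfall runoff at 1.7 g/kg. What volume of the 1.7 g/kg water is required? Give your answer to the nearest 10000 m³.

2740000 m³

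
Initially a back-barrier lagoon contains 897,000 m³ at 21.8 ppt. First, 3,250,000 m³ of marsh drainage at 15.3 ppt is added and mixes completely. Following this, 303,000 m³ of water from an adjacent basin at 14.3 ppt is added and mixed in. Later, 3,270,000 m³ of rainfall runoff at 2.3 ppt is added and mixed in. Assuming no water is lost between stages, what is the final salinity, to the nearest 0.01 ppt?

10.51 ppt

Salt balance:
Initial salt = 897,000×21.8 = 19,554,600
After stage 1: salt = 19,554,600 + 3,250,000×15.3 = 69,279,600; volume = 4,147,000 m³; S = 16.706 ppt
After stage 2: salt = 69,279,600 + 303,000×14.3 = 73,612,500; volume = 4,450,000 m³; S = 16.542 ppt
After stage 3: salt = 73,612,500 + 3,270,000×2.3 = 81,133,500; volume = 7,720,000 m³
S = 81,133,500 / 7,720,000 = 10.5095 ppt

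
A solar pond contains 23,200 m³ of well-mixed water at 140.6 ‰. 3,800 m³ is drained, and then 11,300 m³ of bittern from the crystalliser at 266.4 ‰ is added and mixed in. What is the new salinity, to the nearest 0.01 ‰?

186.90 ‰

Remaining after removal: 19,400 m³ at 140.6 ‰ (salt = 2,727,640)
After addition: salt = 2,727,640 + 11,300×266.4 = 5,737,960; volume = 30,700 m³
S = 5,737,960 / 30,700 = 186.9042 ‰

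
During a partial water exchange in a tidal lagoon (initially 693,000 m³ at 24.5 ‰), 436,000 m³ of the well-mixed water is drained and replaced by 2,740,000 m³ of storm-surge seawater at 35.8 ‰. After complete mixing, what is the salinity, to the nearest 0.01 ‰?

34.83 ‰

Remaining after removal: 257,000 m³ at 24.5 ‰ (salt = 6,296,500)
After addition: salt = 6,296,500 + 2,740,000×35.8 = 104,388,500; volume = 2,997,000 m³
S = 104,388,500 / 2,997,000 = 34.831 ‰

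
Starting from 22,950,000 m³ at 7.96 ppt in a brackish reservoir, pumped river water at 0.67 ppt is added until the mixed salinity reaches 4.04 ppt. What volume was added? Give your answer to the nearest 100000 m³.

26700000 m³

Salt balance: 22,950,000×7.96 + V×0.67 = (22,950,000+V)×4.04
182,682,000 + 0.67V = 92,718,000 + 4.04V
89,964,000 = 3.37V
V = 26,695,548.96 m³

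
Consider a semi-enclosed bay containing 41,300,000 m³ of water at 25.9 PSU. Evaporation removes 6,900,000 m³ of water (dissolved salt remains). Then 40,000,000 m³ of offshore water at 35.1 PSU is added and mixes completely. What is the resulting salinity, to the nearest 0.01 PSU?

After evaporation: salt = 41,300,000×25.9 = 1,069,670,000; volume = 41,300,000 − 6,900,000 = 34,400,000 m³
After mixing: salt = 1,069,670,000 + 40,000,000×35.1 = 2,473,670,000; volume = 34,400,000 + 40,000,000 = 74,400,000 m³
S = 2,473,670,000 / 74,400,000 = 33.2483 PSU

33.25 PSU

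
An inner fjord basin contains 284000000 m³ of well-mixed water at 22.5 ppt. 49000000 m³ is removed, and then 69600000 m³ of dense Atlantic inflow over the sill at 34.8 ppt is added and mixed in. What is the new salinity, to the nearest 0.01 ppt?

25.31 ppt

Remaining after removal: 235,000,000 m³ at 22.5 ppt (salt = 5,287,500,000)
After addition: salt = 5,287,500,000 + 69,600,000×34.8 = 7,709,580,000; volume = 304,600,000 m³
S = 7,709,580,000 / 304,600,000 = 25.3105 ppt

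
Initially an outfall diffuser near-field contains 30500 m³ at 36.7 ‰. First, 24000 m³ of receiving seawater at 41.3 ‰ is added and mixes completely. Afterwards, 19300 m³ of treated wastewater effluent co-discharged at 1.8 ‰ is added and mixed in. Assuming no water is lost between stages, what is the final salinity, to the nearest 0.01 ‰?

29.07 ‰

Salt balance:
Initial salt = 30,500×36.7 = 1,119,350
After stage 1: salt = 1,119,350 + 24,000×41.3 = 2,110,550; volume = 54,500 m³; S = 38.726 ‰
After stage 2: salt = 2,110,550 + 19,300×1.8 = 2,145,290; volume = 73,800 m³
S = 2,145,290 / 73,800 = 29.069 ‰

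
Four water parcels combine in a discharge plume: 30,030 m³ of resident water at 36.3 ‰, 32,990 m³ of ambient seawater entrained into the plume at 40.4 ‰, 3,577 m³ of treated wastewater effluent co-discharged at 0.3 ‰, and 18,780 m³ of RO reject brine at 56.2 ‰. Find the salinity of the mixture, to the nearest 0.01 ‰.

40.75 ‰

Weighted by volume,
salt = 30,030×36.3 + 32,990×40.4 + 3,577×0.3 + 18,780×56.2 = 1,090,089 + 1,332,796 + 1,073.1 + 1,055,436 = 3,479,394.1
volume = 30,030 + 32,990 + 3,577 + 18,780 = 85,377 m³
S = 3,479,394.1 / 85,377 = 40.7533 ‰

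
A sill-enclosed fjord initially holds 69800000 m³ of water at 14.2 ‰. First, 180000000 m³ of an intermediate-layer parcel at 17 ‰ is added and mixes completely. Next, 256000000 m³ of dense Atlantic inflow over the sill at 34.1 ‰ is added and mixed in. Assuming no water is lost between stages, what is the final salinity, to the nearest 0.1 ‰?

Salt balance:
Initial salt = 69,800,000×14.2 = 991,160,000
After stage 1: salt = 991,160,000 + 180,000,000×17 = 4,051,160,000; volume = 249,800,000 m³; S = 16.218 ‰
After stage 2: salt = 4,051,160,000 + 256,000,000×34.1 = 12,780,760,000; volume = 505,800,000 m³
S = 12,780,760,000 / 505,800,000 = 25.2684 ‰

25.3 ‰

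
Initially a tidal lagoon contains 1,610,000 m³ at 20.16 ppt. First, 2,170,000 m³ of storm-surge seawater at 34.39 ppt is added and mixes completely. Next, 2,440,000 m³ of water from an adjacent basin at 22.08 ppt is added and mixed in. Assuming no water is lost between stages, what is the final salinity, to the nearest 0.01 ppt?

Weighted by volume,
Initial salt = 1,610,000×20.16 = 32,457,600
After stage 1: salt = 32,457,600 + 2,170,000×34.39 = 107,083,900; volume = 3,780,000 m³; S = 28.329 ppt
After stage 2: salt = 107,083,900 + 2,440,000×22.08 = 160,959,100; volume = 6,220,000 m³
S = 160,959,100 / 6,220,000 = 25.8777 ppt

25.88 ppt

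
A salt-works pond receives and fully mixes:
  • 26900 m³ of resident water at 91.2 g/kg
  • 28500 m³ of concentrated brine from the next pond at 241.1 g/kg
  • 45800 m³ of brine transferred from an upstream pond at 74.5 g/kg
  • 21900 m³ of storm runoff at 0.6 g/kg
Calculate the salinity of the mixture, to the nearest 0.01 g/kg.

Salt balance:
salt = 26,900×91.2 + 28,500×241.1 + 45,800×74.5 + 21,900×0.6 = 2,453,280 + 6,871,350 + 3,412,100 + 13,140 = 12,749,870
volume = 26,900 + 28,500 + 45,800 + 21,900 = 123,100 m³
S = 12,749,870 / 123,100 = 103.5733 g/kg

103.57 g/kg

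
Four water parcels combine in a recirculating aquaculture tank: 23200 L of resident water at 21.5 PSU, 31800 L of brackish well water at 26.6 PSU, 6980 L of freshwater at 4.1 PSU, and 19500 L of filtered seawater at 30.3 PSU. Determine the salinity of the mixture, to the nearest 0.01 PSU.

24.11 PSU

By conservation of dissolved salt,
salt = 23,200×21.5 + 31,800×26.6 + 6,980×4.1 + 19,500×30.3 = 498,800 + 845,880 + 28,618 + 590,850 = 1,964,148
volume = 23,200 + 31,800 + 6,980 + 19,500 = 81,480 L
S = 1,964,148 / 81,480 = 24.1059 PSU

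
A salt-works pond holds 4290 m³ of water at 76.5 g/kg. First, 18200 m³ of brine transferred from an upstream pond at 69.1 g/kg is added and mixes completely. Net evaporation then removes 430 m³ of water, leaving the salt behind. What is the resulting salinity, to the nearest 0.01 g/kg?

After mixing: salt = 4,290×76.5 + 18,200×69.1 = 1,585,805; volume = 22,490 m³
After evaporation: salt unchanged = 1,585,805; volume = 22,490 − 430 = 22,060 m³
S = 1,585,805 / 22,060 = 71.886 g/kg

71.89 g/kg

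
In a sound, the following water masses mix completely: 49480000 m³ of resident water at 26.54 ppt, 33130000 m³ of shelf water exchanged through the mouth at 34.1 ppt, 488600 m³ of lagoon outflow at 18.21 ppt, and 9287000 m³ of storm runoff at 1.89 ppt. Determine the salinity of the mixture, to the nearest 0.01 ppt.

26.73 ppt

Conserving salt mass:
salt = 49,480,000×26.54 + 33,130,000×34.1 + 488,600×18.21 + 9,287,000×1.89 = 1,313,199,200 + 1,129,733,000 + 8,897,406 + 17,552,430 = 2,469,382,036
volume = 49,480,000 + 33,130,000 + 488,600 + 9,287,000 = 92,385,600 m³
S = 2,469,382,036 / 92,385,600 = 26.7291 ppt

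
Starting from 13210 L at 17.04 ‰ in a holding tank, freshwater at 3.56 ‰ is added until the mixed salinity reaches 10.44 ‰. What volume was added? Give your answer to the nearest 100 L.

12700 L

Salt balance: 13,210×17.04 + V×3.56 = (13,210+V)×10.44
225,098.4 + 3.56V = 137,912.4 + 10.44V
87,186 = 6.88V
V = 12,672.38 L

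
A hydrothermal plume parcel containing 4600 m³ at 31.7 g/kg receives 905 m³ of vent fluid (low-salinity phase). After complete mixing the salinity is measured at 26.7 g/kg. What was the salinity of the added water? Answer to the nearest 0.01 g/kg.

Salt balance: 4,600×31.7 + 905×S = 5,505×26.7
145,820 + 905·S = 146,983.5
S = (146,983.5 − 145,820) / 905 = 1.2856 g/kg

1.29 g/kg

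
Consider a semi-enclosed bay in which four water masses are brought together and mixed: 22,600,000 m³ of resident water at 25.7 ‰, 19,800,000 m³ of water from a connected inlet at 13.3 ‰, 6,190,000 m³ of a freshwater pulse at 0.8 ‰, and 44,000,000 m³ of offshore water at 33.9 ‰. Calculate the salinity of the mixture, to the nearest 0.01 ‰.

25.28 ‰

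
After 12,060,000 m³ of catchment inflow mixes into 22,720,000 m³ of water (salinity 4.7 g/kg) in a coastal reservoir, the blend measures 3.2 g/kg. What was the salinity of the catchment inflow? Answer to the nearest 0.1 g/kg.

Salt balance: 22,720,000×4.7 + 12,060,000×S = 34,780,000×3.2
106,784,000 + 12,060,000·S = 111,296,000
S = (111,296,000 − 106,784,000) / 12,060,000 = 0.3741 g/kg

0.4 g/kg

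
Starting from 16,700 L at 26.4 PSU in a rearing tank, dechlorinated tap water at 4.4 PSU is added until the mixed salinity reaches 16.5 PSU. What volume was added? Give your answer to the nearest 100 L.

13700 L

Salt balance: 16,700×26.4 + V×4.4 = (16,700+V)×16.5
440,880 + 4.4V = 275,550 + 16.5V
165,330 = 12.1V
V = 13,663.64 L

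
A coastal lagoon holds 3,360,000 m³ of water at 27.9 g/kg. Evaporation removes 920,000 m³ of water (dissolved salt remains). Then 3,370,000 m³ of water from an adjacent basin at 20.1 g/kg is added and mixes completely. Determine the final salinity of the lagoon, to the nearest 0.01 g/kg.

After evaporation: salt = 3,360,000×27.9 = 93,744,000; volume = 3,360,000 − 920,000 = 2,440,000 m³
After mixing: salt = 93,744,000 + 3,370,000×20.1 = 161,481,000; volume = 2,440,000 + 3,370,000 = 5,810,000 m³
S = 161,481,000 / 5,810,000 = 27.7936 g/kg

27.79 g/kg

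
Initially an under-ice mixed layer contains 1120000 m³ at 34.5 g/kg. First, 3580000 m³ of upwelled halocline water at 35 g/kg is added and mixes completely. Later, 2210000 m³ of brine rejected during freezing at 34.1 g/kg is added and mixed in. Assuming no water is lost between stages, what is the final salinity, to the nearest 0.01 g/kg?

Salt balance:
Initial salt = 1,120,000×34.5 = 38,640,000
After stage 1: salt = 38,640,000 + 3,580,000×35 = 163,940,000; volume = 4,700,000 m³; S = 34.881 g/kg
After stage 2: salt = 163,940,000 + 2,210,000×34.1 = 239,301,000; volume = 6,910,000 m³
S = 239,301,000 / 6,910,000 = 34.6311 g/kg

34.63 g/kg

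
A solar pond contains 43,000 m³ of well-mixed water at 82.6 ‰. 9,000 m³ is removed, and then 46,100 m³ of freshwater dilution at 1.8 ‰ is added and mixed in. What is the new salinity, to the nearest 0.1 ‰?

Remaining after removal: 34,000 m³ at 82.6 ‰ (salt = 2,808,400)
After addition: salt = 2,808,400 + 46,100×1.8 = 2,891,380; volume = 80,100 m³
S = 2,891,380 / 80,100 = 36.0971 ‰

36.1 ‰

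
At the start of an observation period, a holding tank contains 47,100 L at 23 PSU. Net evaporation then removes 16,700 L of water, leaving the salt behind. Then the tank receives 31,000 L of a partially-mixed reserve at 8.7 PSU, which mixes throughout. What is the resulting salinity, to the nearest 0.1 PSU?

After evaporation: salt = 47,100×23 = 1,083,300; volume = 47,100 − 16,700 = 30,400 L
After mixing: salt = 1,083,300 + 31,000×8.7 = 1,353,000; volume = 30,400 + 31,000 = 61,400 L
S = 1,353,000 / 61,400 = 22.0358 PSU

22.0 PSU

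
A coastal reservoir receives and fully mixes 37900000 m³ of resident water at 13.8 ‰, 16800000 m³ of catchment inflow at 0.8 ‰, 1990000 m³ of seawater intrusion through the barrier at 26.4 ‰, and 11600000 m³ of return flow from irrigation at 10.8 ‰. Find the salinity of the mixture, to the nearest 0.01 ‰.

10.46 ‰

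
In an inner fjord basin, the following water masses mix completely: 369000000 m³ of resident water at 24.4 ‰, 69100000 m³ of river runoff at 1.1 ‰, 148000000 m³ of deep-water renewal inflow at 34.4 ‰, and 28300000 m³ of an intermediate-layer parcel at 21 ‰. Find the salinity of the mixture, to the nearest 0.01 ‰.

24.03 ‰

Total salt / total volume:
salt = 369,000,000×24.4 + 69,100,000×1.1 + 148,000,000×34.4 + 28,300,000×21 = 9,003,600,000 + 76,010,000 + 5,091,200,000 + 594,300,000 = 14,765,110,000
volume = 369,000,000 + 69,100,000 + 148,000,000 + 28,300,000 = 614,400,000 m³
S = 14,765,110,000 / 614,400,000 = 24.0318 ‰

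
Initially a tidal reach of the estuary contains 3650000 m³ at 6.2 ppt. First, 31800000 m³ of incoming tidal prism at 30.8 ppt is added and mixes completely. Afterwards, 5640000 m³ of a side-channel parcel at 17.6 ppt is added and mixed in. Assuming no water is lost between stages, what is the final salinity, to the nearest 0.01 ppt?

Weighted by volume,
Initial salt = 3,650,000×6.2 = 22,630,000
After stage 1: salt = 22,630,000 + 31,800,000×30.8 = 1,002,070,000; volume = 35,450,000 m³; S = 28.267 ppt
After stage 2: salt = 1,002,070,000 + 5,640,000×17.6 = 1,101,334,000; volume = 41,090,000 m³
S = 1,101,334,000 / 41,090,000 = 26.803 ppt

26.80 ppt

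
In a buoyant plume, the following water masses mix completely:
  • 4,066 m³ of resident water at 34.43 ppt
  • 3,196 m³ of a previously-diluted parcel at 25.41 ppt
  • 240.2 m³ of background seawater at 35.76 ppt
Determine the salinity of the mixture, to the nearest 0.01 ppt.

30.63 ppt

Total salt / total volume:
salt = 4,066×34.43 + 3,196×25.41 + 240.2×35.76 = 139,992.38 + 81,210.36 + 8,589.552 = 229,792.292
volume = 4,066 + 3,196 + 240.2 = 7,502.2 m³
S = 229,792.292 / 7,502.2 = 30.63 ppt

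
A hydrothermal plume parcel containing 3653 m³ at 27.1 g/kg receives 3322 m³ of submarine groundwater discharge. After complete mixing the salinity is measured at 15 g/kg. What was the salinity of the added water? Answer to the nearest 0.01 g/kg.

1.69 g/kg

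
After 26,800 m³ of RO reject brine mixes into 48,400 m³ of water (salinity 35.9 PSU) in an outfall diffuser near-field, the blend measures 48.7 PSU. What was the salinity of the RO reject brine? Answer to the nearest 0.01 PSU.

Salt balance: 48,400×35.9 + 26,800×S = 75,200×48.7
1,737,560 + 26,800·S = 3,662,240
S = (3,662,240 − 1,737,560) / 26,800 = 71.8164 PSU

71.82 PSU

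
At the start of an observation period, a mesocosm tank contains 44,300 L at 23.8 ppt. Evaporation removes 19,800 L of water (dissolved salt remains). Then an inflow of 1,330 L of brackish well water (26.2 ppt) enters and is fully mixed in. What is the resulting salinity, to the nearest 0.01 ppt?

42.17 ppt

After evaporation: salt = 44,300×23.8 = 1,054,340; volume = 44,300 − 19,800 = 24,500 L
After mixing: salt = 1,054,340 + 1,330×26.2 = 1,089,186; volume = 24,500 + 1,330 = 25,830 L
S = 1,089,186 / 25,830 = 42.1675 ppt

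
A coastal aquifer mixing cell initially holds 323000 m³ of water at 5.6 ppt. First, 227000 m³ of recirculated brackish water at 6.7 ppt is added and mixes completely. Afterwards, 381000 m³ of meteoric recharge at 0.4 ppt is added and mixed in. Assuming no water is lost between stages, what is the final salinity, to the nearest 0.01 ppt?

3.74 ppt

By conservation of dissolved salt,
Initial salt = 323,000×5.6 = 1,808,800
After stage 1: salt = 1,808,800 + 227,000×6.7 = 3,329,700; volume = 550,000 m³; S = 6.054 ppt
After stage 2: salt = 3,329,700 + 381,000×0.4 = 3,482,100; volume = 931,000 m³
S = 3,482,100 / 931,000 = 3.7402 ppt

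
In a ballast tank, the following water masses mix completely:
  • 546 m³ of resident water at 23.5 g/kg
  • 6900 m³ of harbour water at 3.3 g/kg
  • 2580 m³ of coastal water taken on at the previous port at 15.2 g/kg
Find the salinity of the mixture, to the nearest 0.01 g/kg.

7.46 g/kg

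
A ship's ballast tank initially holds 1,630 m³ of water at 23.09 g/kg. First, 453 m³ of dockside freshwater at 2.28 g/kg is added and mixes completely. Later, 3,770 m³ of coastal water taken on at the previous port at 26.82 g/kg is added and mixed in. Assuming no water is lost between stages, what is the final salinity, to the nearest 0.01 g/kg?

23.88 g/kg

Mass of salt is conserved:
Initial salt = 1,630×23.09 = 37,636.7
After stage 1: salt = 37,636.7 + 453×2.28 = 38,669.54; volume = 2,083 m³; S = 18.564 g/kg
After stage 2: salt = 38,669.54 + 3,770×26.82 = 139,780.94; volume = 5,853 m³
S = 139,780.94 / 5,853 = 23.8819 g/kg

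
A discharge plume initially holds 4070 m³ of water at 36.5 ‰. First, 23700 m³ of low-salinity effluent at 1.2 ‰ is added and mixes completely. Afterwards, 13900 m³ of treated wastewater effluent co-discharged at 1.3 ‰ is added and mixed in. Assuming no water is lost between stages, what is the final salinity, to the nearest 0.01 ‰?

Total salt / total volume:
Initial salt = 4,070×36.5 = 148,555
After stage 1: salt = 148,555 + 23,700×1.2 = 176,995; volume = 27,770 m³; S = 6.374 ‰
After stage 2: salt = 176,995 + 13,900×1.3 = 195,065; volume = 41,670 m³
S = 195,065 / 41,670 = 4.6812 ‰

4.68 ‰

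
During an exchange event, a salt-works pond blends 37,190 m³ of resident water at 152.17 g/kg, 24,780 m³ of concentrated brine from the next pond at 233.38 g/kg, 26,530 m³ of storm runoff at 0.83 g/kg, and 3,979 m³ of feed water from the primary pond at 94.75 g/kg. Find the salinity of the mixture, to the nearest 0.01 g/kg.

128.04 g/kg

Mass of salt is conserved:
salt = 37,190×152.17 + 24,780×233.38 + 26,530×0.83 + 3,979×94.75 = 5,659,202.3 + 5,783,156.4 + 22,019.9 + 377,010.25 = 11,841,388.85
volume = 37,190 + 24,780 + 26,530 + 3,979 = 92,479 m³
S = 11,841,388.85 / 92,479 = 128.0441 g/kg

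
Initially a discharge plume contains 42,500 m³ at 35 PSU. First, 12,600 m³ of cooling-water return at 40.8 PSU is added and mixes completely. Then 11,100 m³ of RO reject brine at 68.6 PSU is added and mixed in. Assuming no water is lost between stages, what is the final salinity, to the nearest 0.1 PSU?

41.7 PSU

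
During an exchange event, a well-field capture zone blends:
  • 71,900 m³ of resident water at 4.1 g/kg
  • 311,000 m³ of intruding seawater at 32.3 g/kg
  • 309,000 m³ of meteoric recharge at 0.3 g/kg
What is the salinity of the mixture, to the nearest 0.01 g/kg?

15.08 g/kg

By conservation of dissolved salt,
salt = 71,900×4.1 + 311,000×32.3 + 309,000×0.3 = 294,790 + 10,045,300 + 92,700 = 10,432,790
volume = 71,900 + 311,000 + 309,000 = 691,900 m³
S = 10,432,790 / 691,900 = 15.0785 g/kg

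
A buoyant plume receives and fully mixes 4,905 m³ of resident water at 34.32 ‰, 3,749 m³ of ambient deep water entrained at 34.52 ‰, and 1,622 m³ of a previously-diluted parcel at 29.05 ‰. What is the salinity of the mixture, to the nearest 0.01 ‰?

Conserving salt mass:
salt = 4,905×34.32 + 3,749×34.52 + 1,622×29.05 = 168,339.6 + 129,415.48 + 47,119.1 = 344,874.18
volume = 4,905 + 3,749 + 1,622 = 10,276 m³
S = 344,874.18 / 10,276 = 33.5611 ‰

33.56 ‰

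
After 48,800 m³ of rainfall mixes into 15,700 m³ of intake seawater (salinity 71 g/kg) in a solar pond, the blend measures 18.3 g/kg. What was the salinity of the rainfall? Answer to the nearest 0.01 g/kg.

Salt balance: 15,700×71 + 48,800×S = 64,500×18.3
1,114,700 + 48,800·S = 1,180,350
S = (1,180,350 − 1,114,700) / 48,800 = 1.3453 g/kg

1.35 g/kg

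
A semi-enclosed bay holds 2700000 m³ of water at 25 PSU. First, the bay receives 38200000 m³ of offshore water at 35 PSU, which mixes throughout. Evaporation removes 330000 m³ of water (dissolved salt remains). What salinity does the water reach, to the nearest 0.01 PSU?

After mixing: salt = 2,700,000×25 + 38,200,000×35 = 1,404,500,000; volume = 40,900,000 m³
After evaporation: salt unchanged = 1,404,500,000; volume = 40,900,000 − 330,000 = 40,570,000 m³
S = 1,404,500,000 / 40,570,000 = 34.6192 PSU

34.62 PSU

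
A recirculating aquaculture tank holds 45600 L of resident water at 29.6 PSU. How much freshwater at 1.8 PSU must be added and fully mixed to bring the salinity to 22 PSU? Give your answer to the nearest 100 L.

17200 L

Salt balance: 45,600×29.6 + V×1.8 = (45,600+V)×22
1,349,760 + 1.8V = 1,003,200 + 22V
346,560 = 20.2V
V = 17,156.44 L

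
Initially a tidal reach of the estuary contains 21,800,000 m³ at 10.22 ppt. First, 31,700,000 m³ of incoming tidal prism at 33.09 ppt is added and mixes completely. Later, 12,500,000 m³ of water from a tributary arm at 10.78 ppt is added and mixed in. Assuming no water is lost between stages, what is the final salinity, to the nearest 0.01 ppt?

21.31 ppt

Salt balance:
Initial salt = 21,800,000×10.22 = 222,796,000
After stage 1: salt = 222,796,000 + 31,700,000×33.09 = 1,271,749,000; volume = 53,500,000 m³; S = 23.771 ppt
After stage 2: salt = 1,271,749,000 + 12,500,000×10.78 = 1,406,499,000; volume = 66,000,000 m³
S = 1,406,499,000 / 66,000,000 = 21.3106 ppt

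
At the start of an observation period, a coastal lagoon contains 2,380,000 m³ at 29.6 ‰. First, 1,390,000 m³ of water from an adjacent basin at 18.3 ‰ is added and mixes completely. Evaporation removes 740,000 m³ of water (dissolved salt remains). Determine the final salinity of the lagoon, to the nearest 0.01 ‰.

31.65 ‰

After mixing: salt = 2,380,000×29.6 + 1,390,000×18.3 = 95,885,000; volume = 3,770,000 m³
After evaporation: salt unchanged = 95,885,000; volume = 3,770,000 − 740,000 = 3,030,000 m³
S = 95,885,000 / 3,030,000 = 31.6452 ‰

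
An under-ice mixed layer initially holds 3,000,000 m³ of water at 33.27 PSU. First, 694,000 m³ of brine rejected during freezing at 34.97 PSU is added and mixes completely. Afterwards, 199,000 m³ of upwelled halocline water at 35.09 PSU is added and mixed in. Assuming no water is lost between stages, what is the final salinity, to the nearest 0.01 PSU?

Salt balance:
Initial salt = 3,000,000×33.27 = 99,810,000
After stage 1: salt = 99,810,000 + 694,000×34.97 = 124,079,180; volume = 3,694,000 m³; S = 33.589 PSU
After stage 2: salt = 124,079,180 + 199,000×35.09 = 131,062,090; volume = 3,893,000 m³
S = 131,062,090 / 3,893,000 = 33.6661 PSU

33.67 PSU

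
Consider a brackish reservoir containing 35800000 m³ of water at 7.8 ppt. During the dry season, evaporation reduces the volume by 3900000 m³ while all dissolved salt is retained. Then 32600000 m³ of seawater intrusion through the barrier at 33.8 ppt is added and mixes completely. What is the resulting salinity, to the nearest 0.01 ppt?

21.41 ppt

After evaporation: salt = 35,800,000×7.8 = 279,240,000; volume = 35,800,000 − 3,900,000 = 31,900,000 m³
After mixing: salt = 279,240,000 + 32,600,000×33.8 = 1,381,120,000; volume = 31,900,000 + 32,600,000 = 64,500,000 m³
S = 1,381,120,000 / 64,500,000 = 21.4127 ppt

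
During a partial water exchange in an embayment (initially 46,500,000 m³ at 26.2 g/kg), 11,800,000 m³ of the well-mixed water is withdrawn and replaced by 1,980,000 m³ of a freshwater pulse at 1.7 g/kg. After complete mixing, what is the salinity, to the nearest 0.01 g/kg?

24.88 g/kg

Remaining after removal: 34,700,000 m³ at 26.2 g/kg (salt = 909,140,000)
After addition: salt = 909,140,000 + 1,980,000×1.7 = 912,506,000; volume = 36,680,000 m³
S = 912,506,000 / 36,680,000 = 24.8775 g/kg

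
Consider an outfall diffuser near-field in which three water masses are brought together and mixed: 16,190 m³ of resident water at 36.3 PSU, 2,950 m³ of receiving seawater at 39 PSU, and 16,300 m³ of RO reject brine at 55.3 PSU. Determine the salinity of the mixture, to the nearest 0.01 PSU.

Conserving salt mass:
salt = 16,190×36.3 + 2,950×39 + 16,300×55.3 = 587,697 + 115,050 + 901,390 = 1,604,137
volume = 16,190 + 2,950 + 16,300 = 35,440 m³
S = 1,604,137 / 35,440 = 45.2635 PSU

45.26 PSU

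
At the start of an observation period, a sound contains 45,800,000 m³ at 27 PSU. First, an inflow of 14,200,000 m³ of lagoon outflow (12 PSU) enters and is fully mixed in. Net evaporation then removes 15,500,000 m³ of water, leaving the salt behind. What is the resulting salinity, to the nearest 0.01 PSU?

After mixing: salt = 45,800,000×27 + 14,200,000×12 = 1,407,000,000; volume = 60,000,000 m³
After evaporation: salt unchanged = 1,407,000,000; volume = 60,000,000 − 15,500,000 = 44,500,000 m³
S = 1,407,000,000 / 44,500,000 = 31.618 PSU

31.62 PSU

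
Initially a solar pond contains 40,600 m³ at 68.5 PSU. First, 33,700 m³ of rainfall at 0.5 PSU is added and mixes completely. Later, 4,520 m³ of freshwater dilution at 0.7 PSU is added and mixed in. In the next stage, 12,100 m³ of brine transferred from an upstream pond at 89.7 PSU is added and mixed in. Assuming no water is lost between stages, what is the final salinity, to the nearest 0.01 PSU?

Conserving salt mass:
Initial salt = 40,600×68.5 = 2,781,100
After stage 1: salt = 2,781,100 + 33,700×0.5 = 2,797,950; volume = 74,300 m³; S = 37.657 PSU
After stage 2: salt = 2,797,950 + 4,520×0.7 = 2,801,114; volume = 78,820 m³; S = 35.538 PSU
After stage 3: salt = 2,801,114 + 12,100×89.7 = 3,886,484; volume = 90,920 m³
S = 3,886,484 / 90,920 = 42.7462 PSU

42.75 PSU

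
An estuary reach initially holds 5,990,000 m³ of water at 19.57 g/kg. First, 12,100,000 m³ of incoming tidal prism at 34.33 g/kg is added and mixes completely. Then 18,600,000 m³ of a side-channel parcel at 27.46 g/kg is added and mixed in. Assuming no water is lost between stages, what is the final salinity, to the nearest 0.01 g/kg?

By conservation of dissolved salt,
Initial salt = 5,990,000×19.57 = 117,224,300
After stage 1: salt = 117,224,300 + 12,100,000×34.33 = 532,617,300; volume = 18,090,000 m³; S = 29.443 g/kg
After stage 2: salt = 532,617,300 + 18,600,000×27.46 = 1,043,373,300; volume = 36,690,000 m³
S = 1,043,373,300 / 36,690,000 = 28.4375 g/kg

28.44 g/kg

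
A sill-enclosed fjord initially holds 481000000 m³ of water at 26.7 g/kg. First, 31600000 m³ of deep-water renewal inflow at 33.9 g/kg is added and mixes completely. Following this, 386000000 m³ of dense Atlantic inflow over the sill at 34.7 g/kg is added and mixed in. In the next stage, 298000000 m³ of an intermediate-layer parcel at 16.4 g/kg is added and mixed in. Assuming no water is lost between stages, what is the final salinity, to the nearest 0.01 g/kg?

Conserving salt mass:
Initial salt = 481,000,000×26.7 = 12,842,700,000
After stage 1: salt = 12,842,700,000 + 31,600,000×33.9 = 13,913,940,000; volume = 512,600,000 m³; S = 27.144 g/kg
After stage 2: salt = 13,913,940,000 + 386,000,000×34.7 = 27,308,140,000; volume = 898,600,000 m³; S = 30.39 g/kg
After stage 3: salt = 27,308,140,000 + 298,000,000×16.4 = 32,195,340,000; volume = 1,196,600,000 m³
S = 32,195,340,000 / 1,196,600,000 = 26.9057 g/kg

26.91 g/kg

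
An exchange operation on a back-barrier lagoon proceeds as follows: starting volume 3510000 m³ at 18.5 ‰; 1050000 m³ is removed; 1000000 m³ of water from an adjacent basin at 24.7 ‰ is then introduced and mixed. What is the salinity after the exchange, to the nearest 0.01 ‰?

Remaining after removal: 2,460,000 m³ at 18.5 ‰ (salt = 45,510,000)
After addition: salt = 45,510,000 + 1,000,000×24.7 = 70,210,000; volume = 3,460,000 m³
S = 70,210,000 / 3,460,000 = 20.2919 ‰

20.29 ‰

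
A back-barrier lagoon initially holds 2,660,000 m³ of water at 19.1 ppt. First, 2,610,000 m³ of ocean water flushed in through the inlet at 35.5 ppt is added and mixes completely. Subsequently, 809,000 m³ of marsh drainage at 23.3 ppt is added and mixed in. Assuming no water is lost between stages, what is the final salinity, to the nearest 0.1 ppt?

26.7 ppt

Weighted by volume,
Initial salt = 2,660,000×19.1 = 50,806,000
After stage 1: salt = 50,806,000 + 2,610,000×35.5 = 143,461,000; volume = 5,270,000 m³; S = 27.222 ppt
After stage 2: salt = 143,461,000 + 809,000×23.3 = 162,310,700; volume = 6,079,000 m³
S = 162,310,700 / 6,079,000 = 26.7002 ppt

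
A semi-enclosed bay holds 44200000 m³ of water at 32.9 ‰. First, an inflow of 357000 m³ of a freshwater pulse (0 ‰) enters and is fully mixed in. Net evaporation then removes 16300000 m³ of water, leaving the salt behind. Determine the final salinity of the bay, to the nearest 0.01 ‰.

51.46 ‰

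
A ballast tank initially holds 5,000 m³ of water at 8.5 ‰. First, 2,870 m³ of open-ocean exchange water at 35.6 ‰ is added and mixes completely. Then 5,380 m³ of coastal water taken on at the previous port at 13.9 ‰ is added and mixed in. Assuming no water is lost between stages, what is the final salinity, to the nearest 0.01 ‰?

16.56 ‰

By conservation of dissolved salt,
Initial salt = 5,000×8.5 = 42,500
After stage 1: salt = 42,500 + 2,870×35.6 = 144,672; volume = 7,870 m³; S = 18.383 ‰
After stage 2: salt = 144,672 + 5,380×13.9 = 219,454; volume = 13,250 m³
S = 219,454 / 13,250 = 16.5626 ‰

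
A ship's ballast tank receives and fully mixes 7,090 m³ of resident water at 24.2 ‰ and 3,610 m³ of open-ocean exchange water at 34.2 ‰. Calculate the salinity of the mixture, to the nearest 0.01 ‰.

27.57 ‰

Salt balance:
salt = 7,090×24.2 + 3,610×34.2 = 171,578 + 123,462 = 295,040
volume = 7,090 + 3,610 = 10,700 m³
S = 295,040 / 10,700 = 27.5738 ‰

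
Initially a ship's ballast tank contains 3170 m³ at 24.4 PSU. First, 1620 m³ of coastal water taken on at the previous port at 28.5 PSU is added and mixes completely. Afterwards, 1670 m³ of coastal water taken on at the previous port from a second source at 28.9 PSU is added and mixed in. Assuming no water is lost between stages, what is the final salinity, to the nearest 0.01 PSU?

Weighted by volume,
Initial salt = 3,170×24.4 = 77,348
After stage 1: salt = 77,348 + 1,620×28.5 = 123,518; volume = 4,790 m³; S = 25.787 PSU
After stage 2: salt = 123,518 + 1,670×28.9 = 171,781; volume = 6,460 m³
S = 171,781 / 6,460 = 26.5915 PSU

26.59 PSU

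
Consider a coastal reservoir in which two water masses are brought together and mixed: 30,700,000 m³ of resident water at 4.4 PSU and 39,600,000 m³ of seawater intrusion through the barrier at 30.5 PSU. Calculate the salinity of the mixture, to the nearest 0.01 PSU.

19.10 PSU

Salt balance:
salt = 30,700,000×4.4 + 39,600,000×30.5 = 135,080,000 + 1,207,800,000 = 1,342,880,000
volume = 30,700,000 + 39,600,000 = 70,300,000 m³
S = 1,342,880,000 / 70,300,000 = 19.1021 PSU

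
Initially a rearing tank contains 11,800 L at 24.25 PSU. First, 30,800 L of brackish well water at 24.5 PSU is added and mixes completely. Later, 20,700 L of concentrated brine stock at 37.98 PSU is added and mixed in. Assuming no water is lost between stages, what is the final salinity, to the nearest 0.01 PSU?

Mass of salt is conserved:
Initial salt = 11,800×24.25 = 286,150
After stage 1: salt = 286,150 + 30,800×24.5 = 1,040,750; volume = 42,600 L; S = 24.431 PSU
After stage 2: salt = 1,040,750 + 20,700×37.98 = 1,826,936; volume = 63,300 L
S = 1,826,936 / 63,300 = 28.8615 PSU

28.86 PSU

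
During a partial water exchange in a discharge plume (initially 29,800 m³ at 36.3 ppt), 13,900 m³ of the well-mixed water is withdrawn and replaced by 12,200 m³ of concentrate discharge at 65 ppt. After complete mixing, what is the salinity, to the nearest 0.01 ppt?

Remaining after removal: 15,900 m³ at 36.3 ppt (salt = 577,170)
After addition: salt = 577,170 + 12,200×65 = 1,370,170; volume = 28,100 m³
S = 1,370,170 / 28,100 = 48.7605 ppt

48.76 ppt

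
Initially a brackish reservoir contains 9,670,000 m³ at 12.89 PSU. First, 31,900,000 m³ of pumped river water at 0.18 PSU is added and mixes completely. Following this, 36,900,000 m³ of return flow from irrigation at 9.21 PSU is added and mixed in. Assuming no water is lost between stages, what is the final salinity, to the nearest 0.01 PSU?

5.99 PSU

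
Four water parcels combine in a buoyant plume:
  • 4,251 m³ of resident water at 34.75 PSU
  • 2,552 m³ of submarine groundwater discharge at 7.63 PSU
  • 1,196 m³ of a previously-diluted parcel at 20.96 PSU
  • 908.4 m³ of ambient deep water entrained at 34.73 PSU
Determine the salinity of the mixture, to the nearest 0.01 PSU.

Weighted by volume,
salt = 4,251×34.75 + 2,552×7.63 + 1,196×20.96 + 908.4×34.73 = 147,722.25 + 19,471.76 + 25,068.16 + 31,548.732 = 223,810.902
volume = 4,251 + 2,552 + 1,196 + 908.4 = 8,907.4 m³
S = 223,810.902 / 8,907.4 = 25.1264 PSU

25.13 PSU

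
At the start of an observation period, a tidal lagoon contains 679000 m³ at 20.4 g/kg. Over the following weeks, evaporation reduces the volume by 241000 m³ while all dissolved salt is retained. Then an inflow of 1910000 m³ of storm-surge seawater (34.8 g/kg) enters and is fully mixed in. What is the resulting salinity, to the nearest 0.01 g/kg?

34.21 g/kg

After evaporation: salt = 679,000×20.4 = 13,851,600; volume = 679,000 − 241,000 = 438,000 m³
After mixing: salt = 13,851,600 + 1,910,000×34.8 = 80,319,600; volume = 438,000 + 1,910,000 = 2,348,000 m³
S = 80,319,600 / 2,348,000 = 34.2077 g/kg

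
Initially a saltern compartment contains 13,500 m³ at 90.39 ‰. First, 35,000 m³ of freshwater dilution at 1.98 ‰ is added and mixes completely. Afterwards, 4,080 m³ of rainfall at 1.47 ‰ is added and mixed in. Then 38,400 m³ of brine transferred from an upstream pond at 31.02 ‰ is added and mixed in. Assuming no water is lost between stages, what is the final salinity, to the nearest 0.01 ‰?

27.33 ‰

Conserving salt mass:
Initial salt = 13,500×90.39 = 1,220,265
After stage 1: salt = 1,220,265 + 35,000×1.98 = 1,289,565; volume = 48,500 m³; S = 26.589 ‰
After stage 2: salt = 1,289,565 + 4,080×1.47 = 1,295,562.6; volume = 52,580 m³; S = 24.64 ‰
After stage 3: salt = 1,295,562.6 + 38,400×31.02 = 2,486,730.6; volume = 90,980 m³
S = 2,486,730.6 / 90,980 = 27.3327 ‰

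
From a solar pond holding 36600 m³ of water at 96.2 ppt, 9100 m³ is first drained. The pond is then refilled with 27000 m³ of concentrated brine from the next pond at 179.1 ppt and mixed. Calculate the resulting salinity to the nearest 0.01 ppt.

137.27 ppt

Remaining after removal: 27,500 m³ at 96.2 ppt (salt = 2,645,500)
After addition: salt = 2,645,500 + 27,000×179.1 = 7,481,200; volume = 54,500 m³
S = 7,481,200 / 54,500 = 137.2697 ppt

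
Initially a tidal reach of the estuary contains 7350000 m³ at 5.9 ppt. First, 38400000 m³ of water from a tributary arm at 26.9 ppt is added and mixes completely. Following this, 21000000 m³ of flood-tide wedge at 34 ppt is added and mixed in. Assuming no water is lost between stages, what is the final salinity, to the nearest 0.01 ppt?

26.82 ppt

Weighted by volume,
Initial salt = 7,350,000×5.9 = 43,365,000
After stage 1: salt = 43,365,000 + 38,400,000×26.9 = 1,076,325,000; volume = 45,750,000 m³; S = 23.526 ppt
After stage 2: salt = 1,076,325,000 + 21,000,000×34 = 1,790,325,000; volume = 66,750,000 m³
S = 1,790,325,000 / 66,750,000 = 26.8213 ppt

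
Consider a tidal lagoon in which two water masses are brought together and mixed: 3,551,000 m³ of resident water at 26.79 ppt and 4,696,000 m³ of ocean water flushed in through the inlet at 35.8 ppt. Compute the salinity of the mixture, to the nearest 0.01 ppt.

Salt balance:
salt = 3,551,000×26.79 + 4,696,000×35.8 = 95,131,290 + 168,116,800 = 263,248,090
volume = 3,551,000 + 4,696,000 = 8,247,000 m³
S = 263,248,090 / 8,247,000 = 31.9205 ppt

31.92 ppt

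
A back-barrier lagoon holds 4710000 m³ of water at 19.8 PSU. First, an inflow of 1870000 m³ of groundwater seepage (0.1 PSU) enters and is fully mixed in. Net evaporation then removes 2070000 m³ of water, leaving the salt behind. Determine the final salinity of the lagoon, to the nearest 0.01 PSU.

20.72 PSU

After mixing: salt = 4,710,000×19.8 + 1,870,000×0.1 = 93,445,000; volume = 6,580,000 m³
After evaporation: salt unchanged = 93,445,000; volume = 6,580,000 − 2,070,000 = 4,510,000 m³
S = 93,445,000 / 4,510,000 = 20.7195 PSU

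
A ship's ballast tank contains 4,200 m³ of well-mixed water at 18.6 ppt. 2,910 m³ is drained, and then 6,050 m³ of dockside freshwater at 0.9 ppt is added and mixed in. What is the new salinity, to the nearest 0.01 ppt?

Remaining after removal: 1,290 m³ at 18.6 ppt (salt = 23,994)
After addition: salt = 23,994 + 6,050×0.9 = 29,439; volume = 7,340 m³
S = 29,439 / 7,340 = 4.0108 ppt

4.01 ppt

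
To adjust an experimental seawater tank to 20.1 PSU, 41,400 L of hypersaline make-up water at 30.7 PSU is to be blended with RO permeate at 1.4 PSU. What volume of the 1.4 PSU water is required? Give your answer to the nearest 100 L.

Salt balance: 41,400×30.7 + V×1.4 = (41,400+V)×20.1
1,270,980 + 1.4V = 832,140 + 20.1V
438,840 = 18.7V
V = 23,467.38 L

23500 L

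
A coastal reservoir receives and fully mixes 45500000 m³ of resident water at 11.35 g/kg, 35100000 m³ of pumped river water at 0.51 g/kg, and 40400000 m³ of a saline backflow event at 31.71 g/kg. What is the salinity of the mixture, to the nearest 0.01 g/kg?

15.00 g/kg

Conserving salt mass:
salt = 45,500,000×11.35 + 35,100,000×0.51 + 40,400,000×31.71 = 516,425,000 + 17,901,000 + 1,281,084,000 = 1,815,410,000
volume = 45,500,000 + 35,100,000 + 40,400,000 = 121,000,000 m³
S = 1,815,410,000 / 121,000,000 = 15.0034 g/kg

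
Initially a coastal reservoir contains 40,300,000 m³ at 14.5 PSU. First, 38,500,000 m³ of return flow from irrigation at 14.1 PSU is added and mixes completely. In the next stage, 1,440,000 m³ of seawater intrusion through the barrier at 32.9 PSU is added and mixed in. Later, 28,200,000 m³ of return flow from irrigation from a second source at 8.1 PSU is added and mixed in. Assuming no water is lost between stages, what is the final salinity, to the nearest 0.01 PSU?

Total salt / total volume:
Initial salt = 40,300,000×14.5 = 584,350,000
After stage 1: salt = 584,350,000 + 38,500,000×14.1 = 1,127,200,000; volume = 78,800,000 m³; S = 14.305 PSU
After stage 2: salt = 1,127,200,000 + 1,440,000×32.9 = 1,174,576,000; volume = 80,240,000 m³; S = 14.638 PSU
After stage 3: salt = 1,174,576,000 + 28,200,000×8.1 = 1,402,996,000; volume = 108,440,000 m³
S = 1,402,996,000 / 108,440,000 = 12.938 PSU

12.94 PSU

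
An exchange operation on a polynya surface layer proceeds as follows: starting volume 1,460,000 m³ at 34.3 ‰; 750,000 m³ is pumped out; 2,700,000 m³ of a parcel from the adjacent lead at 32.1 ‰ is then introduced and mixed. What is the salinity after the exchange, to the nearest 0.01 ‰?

Remaining after removal: 710,000 m³ at 34.3 ‰ (salt = 24,353,000)
After addition: salt = 24,353,000 + 2,700,000×32.1 = 111,023,000; volume = 3,410,000 m³
S = 111,023,000 / 3,410,000 = 32.5581 ‰

32.56 ‰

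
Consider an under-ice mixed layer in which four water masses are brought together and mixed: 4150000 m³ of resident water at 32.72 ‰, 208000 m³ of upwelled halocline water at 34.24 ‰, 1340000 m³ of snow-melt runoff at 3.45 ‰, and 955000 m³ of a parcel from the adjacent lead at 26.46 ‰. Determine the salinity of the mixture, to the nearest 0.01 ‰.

25.97 ‰

Salt balance:
salt = 4,150,000×32.72 + 208,000×34.24 + 1,340,000×3.45 + 955,000×26.46 = 135,788,000 + 7,121,920 + 4,623,000 + 25,269,300 = 172,802,220
volume = 4,150,000 + 208,000 + 1,340,000 + 955,000 = 6,653,000 m³
S = 172,802,220 / 6,653,000 = 25.9736 ‰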